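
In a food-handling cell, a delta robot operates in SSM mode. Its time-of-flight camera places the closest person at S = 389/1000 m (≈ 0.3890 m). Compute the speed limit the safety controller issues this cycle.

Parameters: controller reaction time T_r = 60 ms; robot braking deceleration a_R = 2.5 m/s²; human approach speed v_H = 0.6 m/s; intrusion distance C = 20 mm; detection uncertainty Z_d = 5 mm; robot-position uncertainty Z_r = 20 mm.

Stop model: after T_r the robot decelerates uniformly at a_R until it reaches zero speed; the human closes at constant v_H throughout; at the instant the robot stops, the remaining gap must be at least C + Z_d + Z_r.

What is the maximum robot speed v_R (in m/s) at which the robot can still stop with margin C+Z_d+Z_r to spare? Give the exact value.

quadratic (1/5)·v² + (3/10)·v + (-77/250) = 0
  disc = (3/10)² − 4·(1/5)·(-77/250) = 841/2500 ; √disc = 29/50
  v_R = (−(3/10) + 29/50) / (2·(1/5)) = 7/10 m/s
check:
stop time T_s = (7/10)/(5/2) = 0.2800 s
robot in T_r: 0.7000·0.0600 = 0.0420 m
robot under decel: 0.7000²/(2·2.5000) = 0.0980 m
human closes 0.6000·0.3400 = 0.2040 m
residual clearance needed = 0.0200+0.0050+0.0200 = 0.0450 m
sum ≈ 0.0420+0.0980+0.2040+0.0450 ≈ 0.3890 m = S ✓

v_R_max = 7/10 m/s = 0.7000 m/s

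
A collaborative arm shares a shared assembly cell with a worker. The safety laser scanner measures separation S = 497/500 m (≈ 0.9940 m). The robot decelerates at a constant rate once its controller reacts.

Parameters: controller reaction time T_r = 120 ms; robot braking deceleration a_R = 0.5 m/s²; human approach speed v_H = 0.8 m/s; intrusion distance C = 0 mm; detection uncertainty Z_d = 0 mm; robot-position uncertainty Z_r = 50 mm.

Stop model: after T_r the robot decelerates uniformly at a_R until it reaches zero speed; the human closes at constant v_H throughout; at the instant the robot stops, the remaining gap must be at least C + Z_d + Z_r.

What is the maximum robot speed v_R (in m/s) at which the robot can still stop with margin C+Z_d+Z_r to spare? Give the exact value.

quadratic (1)·v² + (43/25)·v + (-106/125) = 0
  disc = (43/25)² − 4·(1)·(-106/125) = 3969/625 ; √disc = 63/25
  v_R = (−(43/25) + 63/25) / (2·(1)) = 2/5 m/s
check:
stop time T_s = (2/5)/(1/2) = 0.8000 s
robot in T_r: 0.4000·0.1200 = 0.0480 m
robot under decel: 0.4000²/(2·0.5000) = 0.1600 m
human over T_r+T_s: 0.8000·(0.1200+0.8000) = 0.7360 m
margins: 0.0000+0.0000+0.0500 = 0.0500 m
sum ≈ 0.0480+0.1600+0.7360+0.0500 ≈ 0.9940 m = S ✓

v_R_max = 2/5 m/s = 0.4000 m/s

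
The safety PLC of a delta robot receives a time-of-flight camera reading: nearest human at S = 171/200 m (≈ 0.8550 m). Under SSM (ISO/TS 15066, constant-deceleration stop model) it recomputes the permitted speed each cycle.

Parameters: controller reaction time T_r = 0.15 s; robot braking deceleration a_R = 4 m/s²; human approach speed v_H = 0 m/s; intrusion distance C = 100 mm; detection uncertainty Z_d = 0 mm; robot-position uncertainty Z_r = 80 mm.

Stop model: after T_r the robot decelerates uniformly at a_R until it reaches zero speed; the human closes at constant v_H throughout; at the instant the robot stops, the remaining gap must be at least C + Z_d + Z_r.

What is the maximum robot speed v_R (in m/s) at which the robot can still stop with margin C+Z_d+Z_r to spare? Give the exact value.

collect terms ⇒ (1/8)·v_R² + (3/20)·v_R + (-27/40) = 0
  disc = (3/20)² − 4·(1/8)·(-27/40) = 9/25 ; √disc = 3/5
  v_R = (−(3/20) + 3/5) / (2·(1/8)) = 9/5 m/s
check:
braking lasts T_s = (9/5)/4 = 0.4500 s
reaction-phase robot travel = 1.8000·0.1500 = 0.2700 m
braking distance = 1.8000²/(2·4.0000) = 0.4050 m
person approaches 0.0000·(0.1500+0.4500) = 0.0000 m
residual clearance needed = 0.1000+0.0000+0.0800 = 0.1800 m
sum ≈ 0.2700+0.4050+0.0000+0.1800 ≈ 0.8550 m = S ✓

v_R_max = 9/5 m/s = 1.8000 m/s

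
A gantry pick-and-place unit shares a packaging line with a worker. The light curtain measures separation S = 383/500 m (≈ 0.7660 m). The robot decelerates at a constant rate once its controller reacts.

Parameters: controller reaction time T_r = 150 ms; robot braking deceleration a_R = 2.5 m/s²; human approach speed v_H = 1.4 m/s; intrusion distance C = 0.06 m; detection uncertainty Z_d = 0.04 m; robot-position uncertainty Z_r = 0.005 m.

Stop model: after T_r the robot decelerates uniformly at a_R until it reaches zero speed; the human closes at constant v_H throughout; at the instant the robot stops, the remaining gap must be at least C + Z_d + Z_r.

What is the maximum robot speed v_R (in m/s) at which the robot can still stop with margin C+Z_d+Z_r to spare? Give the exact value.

v_R_max = 11/20 m/s = 0.5500 m/s

collect terms ⇒ (1/5)·v_R² + (71/100)·v_R + (-451/1000) = 0
  disc = (71/100)² − 4·(1/5)·(-451/1000) = 8649/10000 ; √disc = 93/100
  v_R = (−(71/100) + 93/100) / (2·(1/5)) = 11/20 m/s
check:
braking lasts T_s = (11/20)/(5/2) = 0.2200 s
robot in T_r: 0.5500·0.1500 = 0.0825 m
robot covers 0.5500·0.2200 − ½·2.5000·0.2200² = 0.0605 m while stopping
human closes 1.4000·0.3700 = 0.5180 m
margins: 0.0600+0.0400+0.0050 = 0.1050 m
sum ≈ 0.0825+0.0605+0.5180+0.1050 ≈ 0.7660 m = S ✓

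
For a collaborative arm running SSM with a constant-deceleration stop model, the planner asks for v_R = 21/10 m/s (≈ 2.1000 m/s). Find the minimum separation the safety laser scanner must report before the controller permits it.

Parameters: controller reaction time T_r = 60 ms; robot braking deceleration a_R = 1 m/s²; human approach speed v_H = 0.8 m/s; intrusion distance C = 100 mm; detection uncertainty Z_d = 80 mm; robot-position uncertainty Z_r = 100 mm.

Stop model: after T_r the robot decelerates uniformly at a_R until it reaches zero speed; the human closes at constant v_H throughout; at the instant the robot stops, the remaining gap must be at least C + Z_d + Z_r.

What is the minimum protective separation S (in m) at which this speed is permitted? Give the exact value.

braking lasts T_s = (21/10)/1 = 2.1000 s
reaction-phase robot travel = 2.1000·0.0600 = 0.1260 m
robot covers 2.1000·2.1000 − ½·1.0000·2.1000² = 2.2050 m while stopping
person approaches 0.8000·(0.0600+2.1000) = 1.7280 m
C+Z_d+Z_r = 0.1000+0.0800+0.1000 = 0.2800 m
S_min ≈ 0.1260+2.2050+1.7280+0.2800  ⇒  S_min = 4339/1000 m

S_min = 4339/1000 m = 4.3390 m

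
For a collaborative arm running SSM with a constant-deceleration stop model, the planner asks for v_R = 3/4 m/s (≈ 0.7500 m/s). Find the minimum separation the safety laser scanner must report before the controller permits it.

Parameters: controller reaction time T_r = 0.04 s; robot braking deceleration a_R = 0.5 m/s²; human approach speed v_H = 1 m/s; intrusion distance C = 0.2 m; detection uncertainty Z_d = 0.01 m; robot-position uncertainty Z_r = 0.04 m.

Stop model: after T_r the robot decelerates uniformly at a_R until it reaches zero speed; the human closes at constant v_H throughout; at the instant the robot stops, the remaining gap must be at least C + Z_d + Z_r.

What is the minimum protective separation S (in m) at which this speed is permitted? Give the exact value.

braking lasts T_s = (3/4)/(1/2) = 1.5000 s
robot covers v_R·T_r = 0.7500·0.0400 = 0.0300 m before braking
robot covers 0.7500·1.5000 − ½·0.5000·1.5000² = 0.5625 m while stopping
person approaches 1.0000·(0.0400+1.5000) = 1.5400 m
C+Z_d+Z_r = 0.2000+0.0100+0.0400 = 0.2500 m
S_min ≈ 0.0300+0.5625+1.5400+0.2500  ⇒  S_min = 953/400 m

S_min = 953/400 m = 2.3825 m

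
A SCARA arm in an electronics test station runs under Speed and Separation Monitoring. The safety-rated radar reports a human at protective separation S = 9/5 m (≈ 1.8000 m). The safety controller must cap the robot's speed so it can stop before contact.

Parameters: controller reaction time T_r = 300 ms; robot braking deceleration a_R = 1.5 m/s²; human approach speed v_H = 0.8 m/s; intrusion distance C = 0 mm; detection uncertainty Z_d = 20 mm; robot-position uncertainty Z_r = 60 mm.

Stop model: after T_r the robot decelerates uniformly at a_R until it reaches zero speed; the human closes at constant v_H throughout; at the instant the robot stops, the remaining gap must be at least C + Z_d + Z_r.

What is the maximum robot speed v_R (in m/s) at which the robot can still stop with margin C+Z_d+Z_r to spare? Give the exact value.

v_R_max = 6/5 m/s = 1.2000 m/s

quadratic (1/3)·v² + (5/6)·v + (-37/25) = 0
  disc = (5/6)² − 4·(1/3)·(-37/25) = 2401/900 ; √disc = 49/30
  v_R = (−(5/6) + 49/30) / (2·(1/3)) = 6/5 m/s
check:
stop time T_s = (6/5)/(3/2) = 0.8000 s
reaction-phase robot travel = 1.2000·0.3000 = 0.3600 m
robot under decel: 1.2000²/(2·1.5000) = 0.4800 m
human closes 0.8000·1.1000 = 0.8800 m
residual clearance needed = 0.0000+0.0200+0.0600 = 0.0800 m
sum ≈ 0.3600+0.4800+0.8800+0.0800 ≈ 1.8000 m = S ✓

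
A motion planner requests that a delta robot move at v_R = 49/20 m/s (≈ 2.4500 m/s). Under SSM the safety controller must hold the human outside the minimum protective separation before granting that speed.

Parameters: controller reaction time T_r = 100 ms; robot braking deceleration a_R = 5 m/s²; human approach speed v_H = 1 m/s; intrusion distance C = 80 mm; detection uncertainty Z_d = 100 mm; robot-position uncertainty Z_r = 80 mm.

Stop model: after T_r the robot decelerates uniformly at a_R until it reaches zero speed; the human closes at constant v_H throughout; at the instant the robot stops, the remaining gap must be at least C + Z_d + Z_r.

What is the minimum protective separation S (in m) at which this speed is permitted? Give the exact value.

S_min = 6781/4000 m = 1.6952 m

braking lasts T_s = (49/20)/5 = 0.4900 s
robot covers v_R·T_r = 2.4500·0.1000 = 0.2450 m before braking
robot under decel: 2.4500²/(2·5.0000) = 0.6002 m
human closes 1.0000·0.5900 = 0.5900 m
residual clearance needed = 0.0800+0.1000+0.0800 = 0.2600 m
S_min ≈ 0.2450+0.6002+0.5900+0.2600  ⇒  S_min = 6781/4000 m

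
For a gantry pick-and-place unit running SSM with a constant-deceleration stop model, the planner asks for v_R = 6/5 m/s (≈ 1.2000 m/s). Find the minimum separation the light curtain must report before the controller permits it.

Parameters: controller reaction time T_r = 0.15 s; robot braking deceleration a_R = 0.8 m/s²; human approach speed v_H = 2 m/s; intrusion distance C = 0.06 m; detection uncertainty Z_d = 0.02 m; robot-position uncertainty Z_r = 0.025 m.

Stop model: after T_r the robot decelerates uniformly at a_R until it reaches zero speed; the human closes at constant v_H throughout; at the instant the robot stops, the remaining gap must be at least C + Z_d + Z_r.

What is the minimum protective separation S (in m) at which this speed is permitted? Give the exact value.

S_min = 897/200 m = 4.4850 m

braking lasts T_s = (6/5)/(4/5) = 1.5000 s
robot covers v_R·T_r = 1.2000·0.1500 = 0.1800 m before braking
robot under decel: 1.2000²/(2·0.8000) = 0.9000 m
person approaches 2.0000·(0.1500+1.5000) = 3.3000 m
C+Z_d+Z_r = 0.0600+0.0200+0.0250 = 0.1050 m
S_min ≈ 0.1800+0.9000+3.3000+0.1050  ⇒  S_min = 897/200 m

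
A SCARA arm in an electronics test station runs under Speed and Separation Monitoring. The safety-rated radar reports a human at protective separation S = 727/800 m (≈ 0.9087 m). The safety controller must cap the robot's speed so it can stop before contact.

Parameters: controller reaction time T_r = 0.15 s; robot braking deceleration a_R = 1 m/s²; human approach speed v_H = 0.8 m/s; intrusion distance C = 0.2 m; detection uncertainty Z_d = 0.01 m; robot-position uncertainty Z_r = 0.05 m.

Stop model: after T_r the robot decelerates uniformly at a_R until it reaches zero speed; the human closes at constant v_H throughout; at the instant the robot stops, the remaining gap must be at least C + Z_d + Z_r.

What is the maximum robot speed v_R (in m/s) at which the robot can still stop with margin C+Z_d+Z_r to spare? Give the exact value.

collect terms ⇒ (1/2)·v_R² + (19/20)·v_R + (-423/800) = 0
  disc = (19/20)² − 4·(1/2)·(-423/800) = 49/25 ; √disc = 7/5
  v_R = (−(19/20) + 7/5) / (2·(1/2)) = 9/20 m/s
check:
stop time T_s = (9/20)/1 = 0.4500 s
reaction-phase robot travel = 0.4500·0.1500 = 0.0675 m
robot covers 0.4500·0.4500 − ½·1.0000·0.4500² = 0.1013 m while stopping
person approaches 0.8000·(0.1500+0.4500) = 0.4800 m
margins: 0.2000+0.0100+0.0500 = 0.2600 m
sum ≈ 0.0675+0.1013+0.4800+0.2600 ≈ 0.9087 m = S ✓

v_R_max = 9/20 m/s = 0.4500 m/s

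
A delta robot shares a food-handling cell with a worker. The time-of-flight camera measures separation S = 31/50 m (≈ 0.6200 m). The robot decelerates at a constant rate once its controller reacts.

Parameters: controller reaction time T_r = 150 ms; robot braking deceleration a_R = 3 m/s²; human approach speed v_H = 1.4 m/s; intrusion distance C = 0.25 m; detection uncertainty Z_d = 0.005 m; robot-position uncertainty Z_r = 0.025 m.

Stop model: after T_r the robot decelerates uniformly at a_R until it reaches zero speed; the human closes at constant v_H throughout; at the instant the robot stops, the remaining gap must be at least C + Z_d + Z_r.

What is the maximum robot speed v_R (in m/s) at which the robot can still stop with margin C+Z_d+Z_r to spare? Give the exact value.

quadratic (1/6)·v² + (37/60)·v + (-13/100) = 0
  disc = (37/60)² − 4·(1/6)·(-13/100) = 1681/3600 ; √disc = 41/60
  v_R = (−(37/60) + 41/60) / (2·(1/6)) = 1/5 m/s
check:
braking lasts T_s = (1/5)/3 = 0.0667 s
robot covers v_R·T_r = 0.2000·0.1500 = 0.0300 m before braking
braking distance = 0.2000²/(2·3.0000) = 0.0067 m
human closes 1.4000·0.2167 = 0.3033 m
margins: 0.2500+0.0050+0.0250 = 0.2800 m
sum ≈ 0.0300+0.0067+0.3033+0.2800 ≈ 0.6200 m = S ✓

v_R_max = 1/5 m/s = 0.2000 m/s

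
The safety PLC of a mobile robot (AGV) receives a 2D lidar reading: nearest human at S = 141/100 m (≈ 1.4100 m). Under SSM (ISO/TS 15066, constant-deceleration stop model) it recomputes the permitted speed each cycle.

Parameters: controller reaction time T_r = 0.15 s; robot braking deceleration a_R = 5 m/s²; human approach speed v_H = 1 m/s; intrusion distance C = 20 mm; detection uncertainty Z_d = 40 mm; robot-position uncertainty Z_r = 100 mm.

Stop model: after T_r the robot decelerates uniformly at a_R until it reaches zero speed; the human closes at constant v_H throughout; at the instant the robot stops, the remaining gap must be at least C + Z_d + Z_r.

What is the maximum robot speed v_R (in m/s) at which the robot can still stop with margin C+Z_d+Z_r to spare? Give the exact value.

quadratic (1/10)·v² + (7/20)·v + (-11/10) = 0
  disc = (7/20)² − 4·(1/10)·(-11/10) = 9/16 ; √disc = 3/4
  v_R = (−(7/20) + 3/4) / (2·(1/10)) = 2 m/s
check:
T_s = v_R/a_R = 2/5 = 0.4000 s
robot in T_r: 2.0000·0.1500 = 0.3000 m
robot covers 2.0000·0.4000 − ½·5.0000·0.4000² = 0.4000 m while stopping
human over T_r+T_s: 1.0000·(0.1500+0.4000) = 0.5500 m
residual clearance needed = 0.0200+0.0400+0.1000 = 0.1600 m
sum ≈ 0.3000+0.4000+0.5500+0.1600 ≈ 1.4100 m = S ✓

v_R_max = 2 m/s = 2.0000 m/s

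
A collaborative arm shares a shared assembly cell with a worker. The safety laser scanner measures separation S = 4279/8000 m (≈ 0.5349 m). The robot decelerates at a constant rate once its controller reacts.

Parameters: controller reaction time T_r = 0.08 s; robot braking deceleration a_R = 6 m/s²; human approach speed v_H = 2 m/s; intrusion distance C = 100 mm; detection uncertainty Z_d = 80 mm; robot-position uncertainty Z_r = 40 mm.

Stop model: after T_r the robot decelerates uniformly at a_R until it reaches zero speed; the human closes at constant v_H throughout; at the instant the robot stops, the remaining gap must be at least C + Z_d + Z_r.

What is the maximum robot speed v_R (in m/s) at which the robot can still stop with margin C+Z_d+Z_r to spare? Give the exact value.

v_R_max = 7/20 m/s = 0.3500 m/s

at the boundary: (1/12)·v² + (31/75)·v + (-1239/8000) = 0
  disc = (31/75)² − 4·(1/12)·(-1239/8000) = 80089/360000 ; √disc = 283/600
  v_R = (−(31/75) + 283/600) / (2·(1/12)) = 7/20 m/s
check:
stop time T_s = (7/20)/6 = 0.0583 s
robot in T_r: 0.3500·0.0800 = 0.0280 m
braking distance = 0.3500²/(2·6.0000) = 0.0102 m
person approaches 2.0000·(0.0800+0.0583) = 0.2767 m
residual clearance needed = 0.1000+0.0800+0.0400 = 0.2200 m
sum ≈ 0.0280+0.0102+0.2767+0.2200 ≈ 0.5349 m = S ✓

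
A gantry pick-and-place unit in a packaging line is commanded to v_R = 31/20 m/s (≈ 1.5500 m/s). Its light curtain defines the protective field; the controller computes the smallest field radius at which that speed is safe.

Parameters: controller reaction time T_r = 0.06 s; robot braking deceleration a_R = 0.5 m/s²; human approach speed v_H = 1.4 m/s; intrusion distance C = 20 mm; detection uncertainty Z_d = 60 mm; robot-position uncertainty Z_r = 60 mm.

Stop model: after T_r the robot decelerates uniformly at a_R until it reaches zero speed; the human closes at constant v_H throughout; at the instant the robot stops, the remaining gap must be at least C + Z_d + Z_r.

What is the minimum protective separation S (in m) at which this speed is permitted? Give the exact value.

S_min = 14119/2000 m = 7.0595 m

braking lasts T_s = (31/20)/(1/2) = 3.1000 s
robot covers v_R·T_r = 1.5500·0.0600 = 0.0930 m before braking
braking distance = 1.5500²/(2·0.5000) = 2.4025 m
human over T_r+T_s: 1.4000·(0.0600+3.1000) = 4.4240 m
C+Z_d+Z_r = 0.0200+0.0600+0.0600 = 0.1400 m
S_min ≈ 0.0930+2.4025+4.4240+0.1400  ⇒  S_min = 14119/2000 m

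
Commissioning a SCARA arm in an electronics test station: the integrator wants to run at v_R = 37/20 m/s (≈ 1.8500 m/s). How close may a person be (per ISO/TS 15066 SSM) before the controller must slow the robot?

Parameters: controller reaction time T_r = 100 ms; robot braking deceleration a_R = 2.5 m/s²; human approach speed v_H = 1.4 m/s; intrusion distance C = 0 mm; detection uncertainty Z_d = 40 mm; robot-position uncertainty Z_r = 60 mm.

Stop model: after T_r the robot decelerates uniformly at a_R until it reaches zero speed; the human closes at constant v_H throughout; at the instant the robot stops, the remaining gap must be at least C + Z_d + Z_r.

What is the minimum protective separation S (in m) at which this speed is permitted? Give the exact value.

braking lasts T_s = (37/20)/(5/2) = 0.7400 s
robot covers v_R·T_r = 1.8500·0.1000 = 0.1850 m before braking
robot under decel: 1.8500²/(2·2.5000) = 0.6845 m
person approaches 1.4000·(0.1000+0.7400) = 1.1760 m
margins: 0.0000+0.0400+0.0600 = 0.1000 m
S_min ≈ 0.1850+0.6845+1.1760+0.1000  ⇒  S_min = 4291/2000 m

S_min = 4291/2000 m = 2.1455 m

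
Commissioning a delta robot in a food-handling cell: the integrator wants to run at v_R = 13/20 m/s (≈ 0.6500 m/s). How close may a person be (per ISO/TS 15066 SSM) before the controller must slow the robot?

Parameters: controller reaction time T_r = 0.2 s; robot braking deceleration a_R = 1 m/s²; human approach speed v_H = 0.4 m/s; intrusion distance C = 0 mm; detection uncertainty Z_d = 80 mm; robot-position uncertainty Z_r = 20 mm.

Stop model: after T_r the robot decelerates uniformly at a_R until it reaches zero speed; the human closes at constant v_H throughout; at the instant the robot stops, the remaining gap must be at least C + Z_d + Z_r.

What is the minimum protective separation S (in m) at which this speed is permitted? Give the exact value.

S_min = 25/32 m = 0.7812 m

stop time T_s = (13/20)/1 = 0.6500 s
reaction-phase robot travel = 0.6500·0.2000 = 0.1300 m
robot covers 0.6500·0.6500 − ½·1.0000·0.6500² = 0.2112 m while stopping
person approaches 0.4000·(0.2000+0.6500) = 0.3400 m
margins: 0.0000+0.0800+0.0200 = 0.1000 m
S_min ≈ 0.1300+0.2112+0.3400+0.1000  ⇒  S_min = 25/32 m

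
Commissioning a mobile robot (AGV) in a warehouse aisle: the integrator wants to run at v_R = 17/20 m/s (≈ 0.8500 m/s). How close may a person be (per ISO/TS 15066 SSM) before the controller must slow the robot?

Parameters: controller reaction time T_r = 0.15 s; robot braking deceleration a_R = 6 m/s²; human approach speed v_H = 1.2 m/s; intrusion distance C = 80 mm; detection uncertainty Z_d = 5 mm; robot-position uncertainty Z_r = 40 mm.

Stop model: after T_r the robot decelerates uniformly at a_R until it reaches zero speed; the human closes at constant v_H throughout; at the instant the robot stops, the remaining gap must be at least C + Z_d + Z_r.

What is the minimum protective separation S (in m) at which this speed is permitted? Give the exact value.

braking lasts T_s = (17/20)/6 = 0.1417 s
robot covers v_R·T_r = 0.8500·0.1500 = 0.1275 m before braking
robot under decel: 0.8500²/(2·6.0000) = 0.0602 m
person approaches 1.2000·(0.1500+0.1417) = 0.3500 m
margins: 0.0800+0.0050+0.0400 = 0.1250 m
S_min ≈ 0.1275+0.0602+0.3500+0.1250  ⇒  S_min = 3181/4800 m

S_min = 3181/4800 m = 0.6627 m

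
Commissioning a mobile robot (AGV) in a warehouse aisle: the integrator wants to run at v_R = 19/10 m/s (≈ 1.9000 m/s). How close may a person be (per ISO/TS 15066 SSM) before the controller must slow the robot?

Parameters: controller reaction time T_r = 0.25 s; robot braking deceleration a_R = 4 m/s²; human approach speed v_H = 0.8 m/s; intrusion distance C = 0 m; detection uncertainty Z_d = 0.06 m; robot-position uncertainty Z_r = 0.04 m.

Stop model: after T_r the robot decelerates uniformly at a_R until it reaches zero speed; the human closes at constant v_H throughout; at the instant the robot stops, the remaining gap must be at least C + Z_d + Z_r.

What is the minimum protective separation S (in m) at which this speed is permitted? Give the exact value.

S_min = 257/160 m = 1.6062 m

T_s = v_R/a_R = (19/10)/4 = 0.4750 s
robot in T_r: 1.9000·0.2500 = 0.4750 m
robot under decel: 1.9000²/(2·4.0000) = 0.4512 m
human closes 0.8000·0.7250 = 0.5800 m
residual clearance needed = 0.0000+0.0600+0.0400 = 0.1000 m
S_min ≈ 0.4750+0.4512+0.5800+0.1000  ⇒  S_min = 257/160 m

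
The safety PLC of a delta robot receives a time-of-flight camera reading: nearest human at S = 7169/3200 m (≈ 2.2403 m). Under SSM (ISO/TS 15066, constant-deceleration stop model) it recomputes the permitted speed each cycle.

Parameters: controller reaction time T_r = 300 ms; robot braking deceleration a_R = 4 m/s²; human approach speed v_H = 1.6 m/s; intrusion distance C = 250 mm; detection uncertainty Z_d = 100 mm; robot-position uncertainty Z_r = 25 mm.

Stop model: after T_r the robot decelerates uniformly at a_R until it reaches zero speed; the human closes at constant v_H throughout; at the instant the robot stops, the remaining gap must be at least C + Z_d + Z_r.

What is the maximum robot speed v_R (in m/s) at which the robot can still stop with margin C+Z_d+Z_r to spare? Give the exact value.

at the boundary: (1/8)·v² + (7/10)·v + (-4433/3200) = 0
  disc = (7/10)² − 4·(1/8)·(-4433/3200) = 7569/6400 ; √disc = 87/80
  v_R = (−(7/10) + 87/80) / (2·(1/8)) = 31/20 m/s
check:
stop time T_s = (31/20)/4 = 0.3875 s
robot in T_r: 1.5500·0.3000 = 0.4650 m
robot under decel: 1.5500²/(2·4.0000) = 0.3003 m
person approaches 1.6000·(0.3000+0.3875) = 1.1000 m
residual clearance needed = 0.2500+0.1000+0.0250 = 0.3750 m
sum ≈ 0.4650+0.3003+1.1000+0.3750 ≈ 2.2403 m = S ✓

v_R_max = 31/20 m/s = 1.5500 m/s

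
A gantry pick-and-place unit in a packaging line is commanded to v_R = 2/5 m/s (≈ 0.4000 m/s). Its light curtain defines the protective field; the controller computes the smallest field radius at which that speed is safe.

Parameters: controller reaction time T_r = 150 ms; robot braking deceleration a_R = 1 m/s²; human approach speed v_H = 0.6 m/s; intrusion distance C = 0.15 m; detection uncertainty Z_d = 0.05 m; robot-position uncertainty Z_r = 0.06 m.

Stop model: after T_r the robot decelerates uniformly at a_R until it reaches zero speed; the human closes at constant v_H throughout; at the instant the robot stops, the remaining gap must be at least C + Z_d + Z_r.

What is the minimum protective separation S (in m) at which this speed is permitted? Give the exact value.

S_min = 73/100 m = 0.7300 m

stop time T_s = (2/5)/1 = 0.4000 s
robot in T_r: 0.4000·0.1500 = 0.0600 m
braking distance = 0.4000²/(2·1.0000) = 0.0800 m
person approaches 0.6000·(0.1500+0.4000) = 0.3300 m
C+Z_d+Z_r = 0.1500+0.0500+0.0600 = 0.2600 m
S_min ≈ 0.0600+0.0800+0.3300+0.2600  ⇒  S_min = 73/100 m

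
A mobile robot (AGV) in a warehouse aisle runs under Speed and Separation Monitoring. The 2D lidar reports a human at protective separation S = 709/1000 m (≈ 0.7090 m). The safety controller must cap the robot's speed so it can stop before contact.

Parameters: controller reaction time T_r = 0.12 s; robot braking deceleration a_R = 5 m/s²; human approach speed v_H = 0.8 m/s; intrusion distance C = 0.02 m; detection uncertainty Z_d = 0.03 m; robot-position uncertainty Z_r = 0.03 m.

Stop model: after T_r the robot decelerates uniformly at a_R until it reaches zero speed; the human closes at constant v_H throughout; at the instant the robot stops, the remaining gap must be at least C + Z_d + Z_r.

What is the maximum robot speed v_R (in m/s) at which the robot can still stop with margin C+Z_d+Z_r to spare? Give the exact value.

v_R_max = 13/10 m/s = 1.3000 m/s

quadratic (1/10)·v² + (7/25)·v + (-533/1000) = 0
  disc = (7/25)² − 4·(1/10)·(-533/1000) = 729/2500 ; √disc = 27/50
  v_R = (−(7/25) + 27/50) / (2·(1/10)) = 13/10 m/s
check:
braking lasts T_s = (13/10)/5 = 0.2600 s
reaction-phase robot travel = 1.3000·0.1200 = 0.1560 m
robot under decel: 1.3000²/(2·5.0000) = 0.1690 m
human closes 0.8000·0.3800 = 0.3040 m
C+Z_d+Z_r = 0.0200+0.0300+0.0300 = 0.0800 m
sum ≈ 0.1560+0.1690+0.3040+0.0800 ≈ 0.7090 m = S ✓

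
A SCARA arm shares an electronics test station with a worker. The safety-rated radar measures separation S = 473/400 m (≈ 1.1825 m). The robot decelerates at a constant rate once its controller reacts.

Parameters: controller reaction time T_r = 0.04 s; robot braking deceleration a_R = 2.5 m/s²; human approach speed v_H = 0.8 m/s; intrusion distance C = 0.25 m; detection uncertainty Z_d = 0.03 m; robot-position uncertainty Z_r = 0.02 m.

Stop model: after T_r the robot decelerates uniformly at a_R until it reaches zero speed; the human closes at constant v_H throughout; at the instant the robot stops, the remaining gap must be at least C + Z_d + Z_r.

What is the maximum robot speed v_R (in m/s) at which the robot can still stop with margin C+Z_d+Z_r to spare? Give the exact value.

v_R_max = 27/20 m/s = 1.3500 m/s

at the boundary: (1/5)·v² + (9/25)·v + (-1701/2000) = 0
  disc = (9/25)² − 4·(1/5)·(-1701/2000) = 81/100 ; √disc = 9/10
  v_R = (−(9/25) + 9/10) / (2·(1/5)) = 27/20 m/s
check:
stop time T_s = (27/20)/(5/2) = 0.5400 s
reaction-phase robot travel = 1.3500·0.0400 = 0.0540 m
braking distance = 1.3500²/(2·2.5000) = 0.3645 m
person approaches 0.8000·(0.0400+0.5400) = 0.4640 m
margins: 0.2500+0.0300+0.0200 = 0.3000 m
sum ≈ 0.0540+0.3645+0.4640+0.3000 ≈ 1.1825 m = S ✓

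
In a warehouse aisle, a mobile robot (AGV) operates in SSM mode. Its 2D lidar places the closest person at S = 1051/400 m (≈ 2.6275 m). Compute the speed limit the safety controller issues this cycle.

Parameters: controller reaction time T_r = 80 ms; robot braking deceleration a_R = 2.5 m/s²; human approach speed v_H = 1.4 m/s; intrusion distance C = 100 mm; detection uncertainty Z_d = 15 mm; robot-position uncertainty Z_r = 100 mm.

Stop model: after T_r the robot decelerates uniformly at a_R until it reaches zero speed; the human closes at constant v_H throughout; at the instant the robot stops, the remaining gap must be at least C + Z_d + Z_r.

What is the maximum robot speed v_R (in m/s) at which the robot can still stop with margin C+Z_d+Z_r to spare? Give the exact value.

quadratic (1/5)·v² + (16/25)·v + (-4601/2000) = 0
  disc = (16/25)² − 4·(1/5)·(-4601/2000) = 9/4 ; √disc = 3/2
  v_R = (−(16/25) + 3/2) / (2·(1/5)) = 43/20 m/s
check:
stop time T_s = (43/20)/(5/2) = 0.8600 s
reaction-phase robot travel = 2.1500·0.0800 = 0.1720 m
robot covers 2.1500·0.8600 − ½·2.5000·0.8600² = 0.9245 m while stopping
human closes 1.4000·0.9400 = 1.3160 m
residual clearance needed = 0.1000+0.0150+0.1000 = 0.2150 m
sum ≈ 0.1720+0.9245+1.3160+0.2150 ≈ 2.6275 m = S ✓

v_R_max = 43/20 m/s = 2.1500 m/s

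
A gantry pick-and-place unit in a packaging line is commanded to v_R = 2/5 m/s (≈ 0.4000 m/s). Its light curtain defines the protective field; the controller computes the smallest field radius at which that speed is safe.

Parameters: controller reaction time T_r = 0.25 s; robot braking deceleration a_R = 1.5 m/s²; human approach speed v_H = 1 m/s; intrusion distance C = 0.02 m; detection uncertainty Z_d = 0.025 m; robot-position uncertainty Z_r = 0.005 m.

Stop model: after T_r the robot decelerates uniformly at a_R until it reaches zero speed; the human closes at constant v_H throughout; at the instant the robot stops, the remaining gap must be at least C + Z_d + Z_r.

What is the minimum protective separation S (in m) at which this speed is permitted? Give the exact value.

S_min = 18/25 m = 0.7200 m

stop time T_s = (2/5)/(3/2) = 0.2667 s
reaction-phase robot travel = 0.4000·0.2500 = 0.1000 m
robot covers 0.4000·0.2667 − ½·1.5000·0.2667² = 0.0533 m while stopping
person approaches 1.0000·(0.2500+0.2667) = 0.5167 m
C+Z_d+Z_r = 0.0200+0.0250+0.0050 = 0.0500 m
S_min ≈ 0.1000+0.0533+0.5167+0.0500  ⇒  S_min = 18/25 m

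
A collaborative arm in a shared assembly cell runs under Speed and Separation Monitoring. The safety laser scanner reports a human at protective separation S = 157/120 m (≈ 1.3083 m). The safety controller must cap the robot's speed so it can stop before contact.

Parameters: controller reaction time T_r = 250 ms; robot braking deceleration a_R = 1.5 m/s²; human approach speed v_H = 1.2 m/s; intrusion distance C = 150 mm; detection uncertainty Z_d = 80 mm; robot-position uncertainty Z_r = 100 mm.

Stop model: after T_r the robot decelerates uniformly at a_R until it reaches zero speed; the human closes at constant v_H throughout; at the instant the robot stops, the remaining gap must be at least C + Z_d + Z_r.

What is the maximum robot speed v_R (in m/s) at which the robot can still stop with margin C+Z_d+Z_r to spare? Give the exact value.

v_R_max = 11/20 m/s = 0.5500 m/s

quadratic (1/3)·v² + (21/20)·v + (-407/600) = 0
  disc = (21/20)² − 4·(1/3)·(-407/600) = 289/144 ; √disc = 17/12
  v_R = (−(21/20) + 17/12) / (2·(1/3)) = 11/20 m/s
check:
T_s = v_R/a_R = (11/20)/(3/2) = 0.3667 s
robot covers v_R·T_r = 0.5500·0.2500 = 0.1375 m before braking
robot covers 0.5500·0.3667 − ½·1.5000·0.3667² = 0.1008 m while stopping
human closes 1.2000·0.6167 = 0.7400 m
C+Z_d+Z_r = 0.1500+0.0800+0.1000 = 0.3300 m
sum ≈ 0.1375+0.1008+0.7400+0.3300 ≈ 1.3083 m = S ✓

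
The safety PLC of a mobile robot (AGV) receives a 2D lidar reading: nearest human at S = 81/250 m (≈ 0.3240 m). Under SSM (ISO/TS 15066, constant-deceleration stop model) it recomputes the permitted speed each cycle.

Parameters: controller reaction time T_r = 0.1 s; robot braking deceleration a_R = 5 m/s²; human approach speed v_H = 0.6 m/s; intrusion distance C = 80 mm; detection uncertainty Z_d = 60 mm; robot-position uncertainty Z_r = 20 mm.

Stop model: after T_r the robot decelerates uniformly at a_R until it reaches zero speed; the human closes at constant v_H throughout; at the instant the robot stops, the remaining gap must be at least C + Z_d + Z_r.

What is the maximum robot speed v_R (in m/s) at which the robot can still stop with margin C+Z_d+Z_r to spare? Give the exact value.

quadratic (1/10)·v² + (11/50)·v + (-13/125) = 0
  disc = (11/50)² − 4·(1/10)·(-13/125) = 9/100 ; √disc = 3/10
  v_R = (−(11/50) + 3/10) / (2·(1/10)) = 2/5 m/s
check:
stop time T_s = (2/5)/5 = 0.0800 s
robot in T_r: 0.4000·0.1000 = 0.0400 m
braking distance = 0.4000²/(2·5.0000) = 0.0160 m
human closes 0.6000·0.1800 = 0.1080 m
C+Z_d+Z_r = 0.0800+0.0600+0.0200 = 0.1600 m
sum ≈ 0.0400+0.0160+0.1080+0.1600 ≈ 0.3240 m = S ✓

v_R_max = 2/5 m/s = 0.4000 m/s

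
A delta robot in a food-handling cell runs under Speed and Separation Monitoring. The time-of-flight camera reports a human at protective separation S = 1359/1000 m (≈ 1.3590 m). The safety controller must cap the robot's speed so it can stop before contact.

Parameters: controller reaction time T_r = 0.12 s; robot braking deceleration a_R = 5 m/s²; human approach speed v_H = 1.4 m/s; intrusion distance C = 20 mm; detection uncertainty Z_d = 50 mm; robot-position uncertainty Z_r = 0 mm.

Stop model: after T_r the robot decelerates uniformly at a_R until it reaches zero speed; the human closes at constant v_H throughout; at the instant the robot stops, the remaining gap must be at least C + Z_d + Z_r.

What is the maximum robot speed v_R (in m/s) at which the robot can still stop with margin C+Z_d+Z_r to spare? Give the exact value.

quadratic (1/10)·v² + (2/5)·v + (-1121/1000) = 0
  disc = (2/5)² − 4·(1/10)·(-1121/1000) = 1521/2500 ; √disc = 39/50
  v_R = (−(2/5) + 39/50) / (2·(1/10)) = 19/10 m/s
check:
stop time T_s = (19/10)/5 = 0.3800 s
robot in T_r: 1.9000·0.1200 = 0.2280 m
braking distance = 1.9000²/(2·5.0000) = 0.3610 m
person approaches 1.4000·(0.1200+0.3800) = 0.7000 m
residual clearance needed = 0.0200+0.0500+0.0000 = 0.0700 m
sum ≈ 0.2280+0.3610+0.7000+0.0700 ≈ 1.3590 m = S ✓

v_R_max = 19/10 m/s = 1.9000 m/s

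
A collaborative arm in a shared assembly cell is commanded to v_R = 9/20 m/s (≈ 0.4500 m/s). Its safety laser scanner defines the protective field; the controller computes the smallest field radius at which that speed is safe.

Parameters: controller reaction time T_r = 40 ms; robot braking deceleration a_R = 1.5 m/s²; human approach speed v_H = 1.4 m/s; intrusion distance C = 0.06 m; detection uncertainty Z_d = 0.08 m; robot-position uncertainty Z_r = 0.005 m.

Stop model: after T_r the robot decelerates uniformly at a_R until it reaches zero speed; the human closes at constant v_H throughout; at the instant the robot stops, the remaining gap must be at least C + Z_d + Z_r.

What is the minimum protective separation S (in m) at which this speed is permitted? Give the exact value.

S_min = 1413/2000 m = 0.7065 m

T_s = v_R/a_R = (9/20)/(3/2) = 0.3000 s
reaction-phase robot travel = 0.4500·0.0400 = 0.0180 m
robot covers 0.4500·0.3000 − ½·1.5000·0.3000² = 0.0675 m while stopping
person approaches 1.4000·(0.0400+0.3000) = 0.4760 m
margins: 0.0600+0.0800+0.0050 = 0.1450 m
S_min ≈ 0.0180+0.0675+0.4760+0.1450  ⇒  S_min = 1413/2000 m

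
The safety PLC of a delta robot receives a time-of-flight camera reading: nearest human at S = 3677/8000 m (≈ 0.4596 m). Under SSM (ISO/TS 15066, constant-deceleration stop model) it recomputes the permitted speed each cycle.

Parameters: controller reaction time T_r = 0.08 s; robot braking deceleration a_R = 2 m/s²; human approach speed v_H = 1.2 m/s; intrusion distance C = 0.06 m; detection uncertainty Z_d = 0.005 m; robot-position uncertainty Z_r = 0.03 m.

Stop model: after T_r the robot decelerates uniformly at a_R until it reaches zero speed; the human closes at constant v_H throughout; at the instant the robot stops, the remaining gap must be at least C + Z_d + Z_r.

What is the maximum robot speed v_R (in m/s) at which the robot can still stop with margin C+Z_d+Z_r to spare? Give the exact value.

v_R_max = 7/20 m/s = 0.3500 m/s

quadratic (1/4)·v² + (17/25)·v + (-2149/8000) = 0
  disc = (17/25)² − 4·(1/4)·(-2149/8000) = 29241/40000 ; √disc = 171/200
  v_R = (−(17/25) + 171/200) / (2·(1/4)) = 7/20 m/s
check:
T_s = v_R/a_R = (7/20)/2 = 0.1750 s
reaction-phase robot travel = 0.3500·0.0800 = 0.0280 m
braking distance = 0.3500²/(2·2.0000) = 0.0306 m
human over T_r+T_s: 1.2000·(0.0800+0.1750) = 0.3060 m
margins: 0.0600+0.0050+0.0300 = 0.0950 m
sum ≈ 0.0280+0.0306+0.3060+0.0950 ≈ 0.4596 m = S ✓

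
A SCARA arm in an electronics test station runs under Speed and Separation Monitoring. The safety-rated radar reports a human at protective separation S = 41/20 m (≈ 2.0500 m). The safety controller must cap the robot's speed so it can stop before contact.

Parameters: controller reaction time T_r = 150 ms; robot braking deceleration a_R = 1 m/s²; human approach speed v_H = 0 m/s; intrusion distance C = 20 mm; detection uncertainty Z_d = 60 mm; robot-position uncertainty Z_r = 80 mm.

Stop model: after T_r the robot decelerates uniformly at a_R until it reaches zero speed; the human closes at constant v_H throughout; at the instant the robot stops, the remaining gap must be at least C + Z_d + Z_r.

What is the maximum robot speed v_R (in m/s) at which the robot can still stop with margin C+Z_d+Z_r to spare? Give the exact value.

at the boundary: (1/2)·v² + (3/20)·v + (-189/100) = 0
  disc = (3/20)² − 4·(1/2)·(-189/100) = 1521/400 ; √disc = 39/20
  v_R = (−(3/20) + 39/20) / (2·(1/2)) = 9/5 m/s
check:
stop time T_s = (9/5)/1 = 1.8000 s
robot in T_r: 1.8000·0.1500 = 0.2700 m
braking distance = 1.8000²/(2·1.0000) = 1.6200 m
person approaches 0.0000·(0.1500+1.8000) = 0.0000 m
residual clearance needed = 0.0200+0.0600+0.0800 = 0.1600 m
sum ≈ 0.2700+1.6200+0.0000+0.1600 ≈ 2.0500 m = S ✓

v_R_max = 9/5 m/s = 1.8000 m/s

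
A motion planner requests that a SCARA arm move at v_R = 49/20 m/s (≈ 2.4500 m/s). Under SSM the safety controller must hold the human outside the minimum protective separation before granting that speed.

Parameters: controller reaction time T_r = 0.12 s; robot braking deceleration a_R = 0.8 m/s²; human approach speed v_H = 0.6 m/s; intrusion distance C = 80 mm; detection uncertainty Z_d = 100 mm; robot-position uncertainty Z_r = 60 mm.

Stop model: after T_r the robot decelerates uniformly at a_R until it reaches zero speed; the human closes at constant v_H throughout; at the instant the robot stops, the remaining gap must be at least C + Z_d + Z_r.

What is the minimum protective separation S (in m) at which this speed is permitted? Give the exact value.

T_s = v_R/a_R = (49/20)/(4/5) = 3.0625 s
robot in T_r: 2.4500·0.1200 = 0.2940 m
braking distance = 2.4500²/(2·0.8000) = 3.7516 m
human over T_r+T_s: 0.6000·(0.1200+3.0625) = 1.9095 m
residual clearance needed = 0.0800+0.1000+0.0600 = 0.2400 m
S_min ≈ 0.2940+3.7516+1.9095+0.2400  ⇒  S_min = 99121/16000 m

S_min = 99121/16000 m = 6.1951 m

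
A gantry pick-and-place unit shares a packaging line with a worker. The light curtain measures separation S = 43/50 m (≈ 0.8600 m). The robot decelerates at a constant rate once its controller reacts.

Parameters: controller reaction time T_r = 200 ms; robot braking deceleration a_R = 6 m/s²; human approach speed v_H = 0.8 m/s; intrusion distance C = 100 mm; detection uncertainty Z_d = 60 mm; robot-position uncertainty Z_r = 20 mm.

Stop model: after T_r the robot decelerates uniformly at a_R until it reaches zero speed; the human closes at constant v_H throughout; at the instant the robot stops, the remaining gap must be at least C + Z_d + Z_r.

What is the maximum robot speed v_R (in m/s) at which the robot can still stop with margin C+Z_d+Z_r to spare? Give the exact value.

v_R_max = 6/5 m/s = 1.2000 m/s

at the boundary: (1/12)·v² + (1/3)·v + (-13/25) = 0
  disc = (1/3)² − 4·(1/12)·(-13/25) = 64/225 ; √disc = 8/15
  v_R = (−(1/3) + 8/15) / (2·(1/12)) = 6/5 m/s
check:
braking lasts T_s = (6/5)/6 = 0.2000 s
robot in T_r: 1.2000·0.2000 = 0.2400 m
braking distance = 1.2000²/(2·6.0000) = 0.1200 m
person approaches 0.8000·(0.2000+0.2000) = 0.3200 m
residual clearance needed = 0.1000+0.0600+0.0200 = 0.1800 m
sum ≈ 0.2400+0.1200+0.3200+0.1800 ≈ 0.8600 m = S ✓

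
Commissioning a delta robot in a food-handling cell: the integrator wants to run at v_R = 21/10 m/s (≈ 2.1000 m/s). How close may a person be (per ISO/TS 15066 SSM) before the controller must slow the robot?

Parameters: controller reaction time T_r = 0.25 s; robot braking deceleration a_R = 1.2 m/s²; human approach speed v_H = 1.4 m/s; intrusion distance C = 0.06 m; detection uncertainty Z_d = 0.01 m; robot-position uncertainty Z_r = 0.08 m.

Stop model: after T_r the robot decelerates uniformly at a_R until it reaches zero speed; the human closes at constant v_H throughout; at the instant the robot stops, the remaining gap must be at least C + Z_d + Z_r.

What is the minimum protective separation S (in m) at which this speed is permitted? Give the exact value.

braking lasts T_s = (21/10)/(6/5) = 1.7500 s
robot covers v_R·T_r = 2.1000·0.2500 = 0.5250 m before braking
robot covers 2.1000·1.7500 − ½·1.2000·1.7500² = 1.8375 m while stopping
human closes 1.4000·2.0000 = 2.8000 m
margins: 0.0600+0.0100+0.0800 = 0.1500 m
S_min ≈ 0.5250+1.8375+2.8000+0.1500  ⇒  S_min = 85/16 m

S_min = 85/16 m = 5.3125 m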